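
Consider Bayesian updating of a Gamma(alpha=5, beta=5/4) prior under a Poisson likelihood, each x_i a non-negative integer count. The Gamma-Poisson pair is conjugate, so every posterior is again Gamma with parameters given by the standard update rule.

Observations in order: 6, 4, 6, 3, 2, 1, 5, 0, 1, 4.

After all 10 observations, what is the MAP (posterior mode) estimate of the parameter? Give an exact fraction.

16/5

obs 1: x=6 → posterior Gamma(11, 9/4)
obs 2: x=4 → posterior Gamma(15, 13/4)
obs 3: x=6 → posterior Gamma(21, 17/4)
obs 4: x=3 → posterior Gamma(24, 21/4)
obs 5: x=2 → posterior Gamma(26, 25/4)
obs 6: x=1 → posterior Gamma(27, 29/4)
obs 7: x=5 → posterior Gamma(32, 33/4)
obs 8: x=0 → posterior Gamma(32, 37/4)
obs 9: x=1 → posterior Gamma(33, 41/4)
obs 10: x=4 → posterior Gamma(37, 45/4)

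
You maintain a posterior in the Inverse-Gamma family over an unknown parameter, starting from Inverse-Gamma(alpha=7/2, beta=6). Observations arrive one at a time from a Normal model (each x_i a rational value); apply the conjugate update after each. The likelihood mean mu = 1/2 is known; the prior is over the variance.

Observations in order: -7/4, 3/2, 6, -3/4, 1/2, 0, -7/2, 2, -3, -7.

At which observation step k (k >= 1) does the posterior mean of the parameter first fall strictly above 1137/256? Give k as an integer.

k = 3

obs 1: x=-7/4 → posterior Inverse-Gamma(4, 273/32)
obs 2: x=3/2 → posterior Inverse-Gamma(9/2, 289/32)
obs 3: x=6 → posterior Inverse-Gamma(5, 773/32)
obs 4: x=-3/4 → posterior Inverse-Gamma(11/2, 399/16)
obs 5: x=1/2 → posterior Inverse-Gamma(6, 399/16)
obs 6: x=0 → posterior Inverse-Gamma(13/2, 401/16)
obs 7: x=-7/2 → posterior Inverse-Gamma(7, 529/16)
obs 8: x=2 → posterior Inverse-Gamma(15/2, 547/16)
obs 9: x=-3 → posterior Inverse-Gamma(8, 645/16)
obs 10: x=-7 → posterior Inverse-Gamma(17/2, 1095/16)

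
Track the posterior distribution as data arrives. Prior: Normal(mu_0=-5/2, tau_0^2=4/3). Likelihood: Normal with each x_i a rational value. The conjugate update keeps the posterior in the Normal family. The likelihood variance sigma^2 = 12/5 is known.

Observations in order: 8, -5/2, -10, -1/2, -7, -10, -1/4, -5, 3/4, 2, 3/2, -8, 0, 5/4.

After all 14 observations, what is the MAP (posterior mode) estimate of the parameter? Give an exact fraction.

obs 1: x=8 → posterior Normal(5/4, 6/7)
obs 2: x=-5/2 → posterior Normal(5/19, 12/19)
obs 3: x=-10 → posterior Normal(-15/8, 1/2)
obs 4: x=-1/2 → posterior Normal(-95/58, 12/29)
obs 5: x=-7 → posterior Normal(-165/68, 6/17)
obs 6: x=-10 → posterior Normal(-265/78, 4/13)
obs 7: x=-1/4 → posterior Normal(-535/176, 3/11)
obs 8: x=-5 → posterior Normal(-635/196, 12/49)
obs 9: x=3/4 → posterior Normal(-155/54, 2/9)
obs 10: x=2 → posterior Normal(-145/59, 12/59)
obs 11: x=3/2 → posterior Normal(-275/128, 3/16)
obs 12: x=-8 → posterior Normal(-355/138, 4/23)
obs 13: x=0 → posterior Normal(-355/148, 6/37)
obs 14: x=5/4 → posterior Normal(-685/316, 12/79)

-685/316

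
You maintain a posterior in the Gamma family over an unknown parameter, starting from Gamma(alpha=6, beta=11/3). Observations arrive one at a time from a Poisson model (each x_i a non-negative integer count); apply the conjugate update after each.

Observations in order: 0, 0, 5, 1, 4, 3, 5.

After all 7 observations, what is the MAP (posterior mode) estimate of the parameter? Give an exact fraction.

69/32

obs 1: x=0 → posterior Gamma(6, 14/3)
obs 2: x=0 → posterior Gamma(6, 17/3)
obs 3: x=5 → posterior Gamma(11, 20/3)
obs 4: x=1 → posterior Gamma(12, 23/3)
obs 5: x=4 → posterior Gamma(16, 26/3)
obs 6: x=3 → posterior Gamma(19, 29/3)
obs 7: x=5 → posterior Gamma(24, 32/3)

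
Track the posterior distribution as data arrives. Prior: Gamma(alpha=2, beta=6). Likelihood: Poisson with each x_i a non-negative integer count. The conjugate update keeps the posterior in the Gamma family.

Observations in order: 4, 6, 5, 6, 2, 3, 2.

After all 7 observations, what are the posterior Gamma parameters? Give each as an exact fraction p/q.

alpha=30, beta=13

obs 1: x=4 → posterior Gamma(6, 7)
obs 2: x=6 → posterior Gamma(12, 8)
obs 3: x=5 → posterior Gamma(17, 9)
obs 4: x=6 → posterior Gamma(23, 10)
obs 5: x=2 → posterior Gamma(25, 11)
obs 6: x=3 → posterior Gamma(28, 12)
obs 7: x=2 → posterior Gamma(30, 13)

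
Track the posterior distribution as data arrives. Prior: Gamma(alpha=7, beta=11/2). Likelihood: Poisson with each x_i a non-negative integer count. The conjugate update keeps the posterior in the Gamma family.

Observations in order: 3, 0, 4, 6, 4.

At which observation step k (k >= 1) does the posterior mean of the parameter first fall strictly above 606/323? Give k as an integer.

obs 1: x=3 → posterior Gamma(10, 13/2)
obs 2: x=0 → posterior Gamma(10, 15/2)
obs 3: x=4 → posterior Gamma(14, 17/2)
obs 4: x=6 → posterior Gamma(20, 19/2)
obs 5: x=4 → posterior Gamma(24, 21/2)

k = 4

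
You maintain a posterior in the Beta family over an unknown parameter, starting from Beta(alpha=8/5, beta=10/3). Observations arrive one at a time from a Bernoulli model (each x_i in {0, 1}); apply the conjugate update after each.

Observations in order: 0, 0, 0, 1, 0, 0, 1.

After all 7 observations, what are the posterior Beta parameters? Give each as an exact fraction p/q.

obs 1: x=0 → posterior Beta(8/5, 13/3)
obs 2: x=0 → posterior Beta(8/5, 16/3)
obs 3: x=0 → posterior Beta(8/5, 19/3)
obs 4: x=1 → posterior Beta(13/5, 19/3)
obs 5: x=0 → posterior Beta(13/5, 22/3)
obs 6: x=0 → posterior Beta(13/5, 25/3)
obs 7: x=1 → posterior Beta(18/5, 25/3)

alpha=18/5, beta=25/3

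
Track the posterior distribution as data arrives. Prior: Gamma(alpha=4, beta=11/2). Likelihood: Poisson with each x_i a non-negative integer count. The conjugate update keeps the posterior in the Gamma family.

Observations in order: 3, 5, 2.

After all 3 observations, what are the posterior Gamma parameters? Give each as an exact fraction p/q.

alpha=14, beta=17/2

obs 1: x=3 → posterior Gamma(7, 13/2)
obs 2: x=5 → posterior Gamma(12, 15/2)
obs 3: x=2 → posterior Gamma(14, 17/2)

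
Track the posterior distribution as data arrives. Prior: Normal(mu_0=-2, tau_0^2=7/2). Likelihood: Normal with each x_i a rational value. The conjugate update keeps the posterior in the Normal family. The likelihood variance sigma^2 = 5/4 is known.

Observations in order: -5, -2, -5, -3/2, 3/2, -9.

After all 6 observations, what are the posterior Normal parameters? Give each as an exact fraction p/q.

obs 1: x=-5 → posterior Normal(-80/19, 35/38)
obs 2: x=-2 → posterior Normal(-36/11, 35/66)
obs 3: x=-5 → posterior Normal(-178/47, 35/94)
obs 4: x=-3/2 → posterior Normal(-199/61, 35/122)
obs 5: x=3/2 → posterior Normal(-178/75, 7/30)
obs 6: x=-9 → posterior Normal(-304/89, 35/178)

mu_0=-304/89, tau_0^2=35/178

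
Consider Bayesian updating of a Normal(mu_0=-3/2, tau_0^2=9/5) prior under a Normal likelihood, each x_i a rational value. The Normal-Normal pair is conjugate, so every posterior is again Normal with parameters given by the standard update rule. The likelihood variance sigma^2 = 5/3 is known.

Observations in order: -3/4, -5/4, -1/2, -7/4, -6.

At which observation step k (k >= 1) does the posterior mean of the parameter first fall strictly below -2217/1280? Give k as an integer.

k = 5

obs 1: x=-3/4 → posterior Normal(-231/208, 45/52)
obs 2: x=-5/4 → posterior Normal(-183/158, 45/79)
obs 3: x=-1/2 → posterior Normal(-105/106, 45/106)
obs 4: x=-7/4 → posterior Normal(-87/76, 45/133)
obs 5: x=-6 → posterior Normal(-1257/640, 9/32)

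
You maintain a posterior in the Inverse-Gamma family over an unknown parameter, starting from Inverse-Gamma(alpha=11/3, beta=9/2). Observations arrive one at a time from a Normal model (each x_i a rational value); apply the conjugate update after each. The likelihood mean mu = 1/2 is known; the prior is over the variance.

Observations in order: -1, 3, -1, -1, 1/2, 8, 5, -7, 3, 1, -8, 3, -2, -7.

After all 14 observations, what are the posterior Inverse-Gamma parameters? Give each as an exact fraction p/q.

alpha=32/3, beta=1209/8

obs 1: x=-1 → posterior Inverse-Gamma(25/6, 45/8)
obs 2: x=3 → posterior Inverse-Gamma(14/3, 35/4)
obs 3: x=-1 → posterior Inverse-Gamma(31/6, 79/8)
obs 4: x=-1 → posterior Inverse-Gamma(17/3, 11)
obs 5: x=1/2 → posterior Inverse-Gamma(37/6, 11)
obs 6: x=8 → posterior Inverse-Gamma(20/3, 313/8)
obs 7: x=5 → posterior Inverse-Gamma(43/6, 197/4)
obs 8: x=-7 → posterior Inverse-Gamma(23/3, 619/8)
obs 9: x=3 → posterior Inverse-Gamma(49/6, 161/2)
obs 10: x=1 → posterior Inverse-Gamma(26/3, 645/8)
obs 11: x=-8 → posterior Inverse-Gamma(55/6, 467/4)
obs 12: x=3 → posterior Inverse-Gamma(29/3, 959/8)
obs 13: x=-2 → posterior Inverse-Gamma(61/6, 123)
obs 14: x=-7 → posterior Inverse-Gamma(32/3, 1209/8)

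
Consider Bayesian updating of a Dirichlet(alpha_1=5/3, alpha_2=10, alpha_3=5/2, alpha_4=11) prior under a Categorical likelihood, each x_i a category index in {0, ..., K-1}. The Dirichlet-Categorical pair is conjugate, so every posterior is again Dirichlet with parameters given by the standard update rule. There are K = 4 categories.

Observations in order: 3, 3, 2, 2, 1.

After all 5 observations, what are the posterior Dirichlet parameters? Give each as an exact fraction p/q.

alpha_1=5/3, alpha_2=11, alpha_3=9/2, alpha_4=13

obs 1: x=3 → posterior Dirichlet(5/3, 10, 5/2, 12)
obs 2: x=3 → posterior Dirichlet(5/3, 10, 5/2, 13)
obs 3: x=2 → posterior Dirichlet(5/3, 10, 7/2, 13)
obs 4: x=2 → posterior Dirichlet(5/3, 10, 9/2, 13)
obs 5: x=1 → posterior Dirichlet(5/3, 11, 9/2, 13)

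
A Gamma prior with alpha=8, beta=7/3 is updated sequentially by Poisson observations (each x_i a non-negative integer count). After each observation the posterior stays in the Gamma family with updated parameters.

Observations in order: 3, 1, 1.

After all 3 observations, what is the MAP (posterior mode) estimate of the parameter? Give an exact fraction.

9/4

obs 1: x=3 → posterior Gamma(11, 10/3)
obs 2: x=1 → posterior Gamma(12, 13/3)
obs 3: x=1 → posterior Gamma(13, 16/3)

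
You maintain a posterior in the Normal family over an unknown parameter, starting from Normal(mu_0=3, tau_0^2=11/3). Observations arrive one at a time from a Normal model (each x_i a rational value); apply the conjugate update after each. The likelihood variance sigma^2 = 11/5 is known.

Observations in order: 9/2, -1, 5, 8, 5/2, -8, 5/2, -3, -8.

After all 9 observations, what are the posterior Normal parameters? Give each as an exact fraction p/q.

obs 1: x=9/2 → posterior Normal(63/16, 11/8)
obs 2: x=-1 → posterior Normal(53/26, 11/13)
obs 3: x=5 → posterior Normal(103/36, 11/18)
obs 4: x=8 → posterior Normal(183/46, 11/23)
obs 5: x=5/2 → posterior Normal(26/7, 11/28)
obs 6: x=-8 → posterior Normal(64/33, 1/3)
obs 7: x=5/2 → posterior Normal(153/76, 11/38)
obs 8: x=-3 → posterior Normal(123/86, 11/43)
obs 9: x=-8 → posterior Normal(43/96, 11/48)

mu_0=43/96, tau_0^2=11/48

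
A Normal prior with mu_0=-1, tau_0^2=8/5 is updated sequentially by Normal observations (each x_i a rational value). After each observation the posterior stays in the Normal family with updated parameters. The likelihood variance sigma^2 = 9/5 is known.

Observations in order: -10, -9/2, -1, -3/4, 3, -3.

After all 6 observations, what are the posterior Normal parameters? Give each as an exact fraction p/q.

obs 1: x=-10 → posterior Normal(-89/17, 72/85)
obs 2: x=-9/2 → posterior Normal(-5, 72/125)
obs 3: x=-1 → posterior Normal(-133/33, 24/55)
obs 4: x=-3/4 → posterior Normal(-139/41, 72/205)
obs 5: x=3 → posterior Normal(-115/49, 72/245)
obs 6: x=-3 → posterior Normal(-139/57, 24/95)

mu_0=-139/57, tau_0^2=24/95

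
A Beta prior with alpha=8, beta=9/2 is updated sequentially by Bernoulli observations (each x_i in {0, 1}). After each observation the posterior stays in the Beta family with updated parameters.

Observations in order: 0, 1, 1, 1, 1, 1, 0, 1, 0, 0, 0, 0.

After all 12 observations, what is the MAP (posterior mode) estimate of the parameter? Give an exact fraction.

26/45

obs 1: x=0 → posterior Beta(8, 11/2)
obs 2: x=1 → posterior Beta(9, 11/2)
obs 3: x=1 → posterior Beta(10, 11/2)
obs 4: x=1 → posterior Beta(11, 11/2)
obs 5: x=1 → posterior Beta(12, 11/2)
obs 6: x=1 → posterior Beta(13, 11/2)
obs 7: x=0 → posterior Beta(13, 13/2)
obs 8: x=1 → posterior Beta(14, 13/2)
obs 9: x=0 → posterior Beta(14, 15/2)
obs 10: x=0 → posterior Beta(14, 17/2)
obs 11: x=0 → posterior Beta(14, 19/2)
obs 12: x=0 → posterior Beta(14, 21/2)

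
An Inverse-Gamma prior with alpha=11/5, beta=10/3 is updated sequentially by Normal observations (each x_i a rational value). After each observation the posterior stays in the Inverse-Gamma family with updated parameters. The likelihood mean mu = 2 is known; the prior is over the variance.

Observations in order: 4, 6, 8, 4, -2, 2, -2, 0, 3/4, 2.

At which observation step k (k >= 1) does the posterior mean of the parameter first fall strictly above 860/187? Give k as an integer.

obs 1: x=4 → posterior Inverse-Gamma(27/10, 16/3)
obs 2: x=6 → posterior Inverse-Gamma(16/5, 40/3)
obs 3: x=8 → posterior Inverse-Gamma(37/10, 94/3)
obs 4: x=4 → posterior Inverse-Gamma(21/5, 100/3)
obs 5: x=-2 → posterior Inverse-Gamma(47/10, 124/3)
obs 6: x=2 → posterior Inverse-Gamma(26/5, 124/3)
obs 7: x=-2 → posterior Inverse-Gamma(57/10, 148/3)
obs 8: x=0 → posterior Inverse-Gamma(31/5, 154/3)
obs 9: x=3/4 → posterior Inverse-Gamma(67/10, 5003/96)
obs 10: x=2 → posterior Inverse-Gamma(36/5, 5003/96)

k = 2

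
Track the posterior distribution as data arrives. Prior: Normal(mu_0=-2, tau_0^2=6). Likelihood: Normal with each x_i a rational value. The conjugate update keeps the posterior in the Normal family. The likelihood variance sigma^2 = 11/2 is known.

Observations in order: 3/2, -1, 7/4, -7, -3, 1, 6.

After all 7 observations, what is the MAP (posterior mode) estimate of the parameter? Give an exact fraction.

-31/95

obs 1: x=3/2 → posterior Normal(-4/23, 66/23)
obs 2: x=-1 → posterior Normal(-16/35, 66/35)
obs 3: x=7/4 → posterior Normal(5/47, 66/47)
obs 4: x=-7 → posterior Normal(-79/59, 66/59)
obs 5: x=-3 → posterior Normal(-115/71, 66/71)
obs 6: x=1 → posterior Normal(-103/83, 66/83)
obs 7: x=6 → posterior Normal(-31/95, 66/95)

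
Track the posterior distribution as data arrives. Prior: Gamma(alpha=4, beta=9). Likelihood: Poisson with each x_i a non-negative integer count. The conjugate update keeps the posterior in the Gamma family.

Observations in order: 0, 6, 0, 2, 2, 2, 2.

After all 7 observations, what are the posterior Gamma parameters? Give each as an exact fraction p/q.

alpha=18, beta=16

obs 1: x=0 → posterior Gamma(4, 10)
obs 2: x=6 → posterior Gamma(10, 11)
obs 3: x=0 → posterior Gamma(10, 12)
obs 4: x=2 → posterior Gamma(12, 13)
obs 5: x=2 → posterior Gamma(14, 14)
obs 6: x=2 → posterior Gamma(16, 15)
obs 7: x=2 → posterior Gamma(18, 16)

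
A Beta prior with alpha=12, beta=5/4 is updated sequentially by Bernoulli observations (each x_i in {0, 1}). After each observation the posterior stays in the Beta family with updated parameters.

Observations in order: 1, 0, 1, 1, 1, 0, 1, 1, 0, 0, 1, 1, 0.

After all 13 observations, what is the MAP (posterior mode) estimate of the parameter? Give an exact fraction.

76/97

obs 1: x=1 → posterior Beta(13, 5/4)
obs 2: x=0 → posterior Beta(13, 9/4)
obs 3: x=1 → posterior Beta(14, 9/4)
obs 4: x=1 → posterior Beta(15, 9/4)
obs 5: x=1 → posterior Beta(16, 9/4)
obs 6: x=0 → posterior Beta(16, 13/4)
obs 7: x=1 → posterior Beta(17, 13/4)
obs 8: x=1 → posterior Beta(18, 13/4)
obs 9: x=0 → posterior Beta(18, 17/4)
obs 10: x=0 → posterior Beta(18, 21/4)
obs 11: x=1 → posterior Beta(19, 21/4)
obs 12: x=1 → posterior Beta(20, 21/4)
obs 13: x=0 → posterior Beta(20, 25/4)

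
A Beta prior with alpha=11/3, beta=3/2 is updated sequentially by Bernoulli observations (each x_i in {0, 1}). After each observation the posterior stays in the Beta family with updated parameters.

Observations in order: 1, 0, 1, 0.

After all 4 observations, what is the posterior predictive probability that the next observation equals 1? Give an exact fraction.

obs 1: x=1 → posterior Beta(14/3, 3/2)
obs 2: x=0 → posterior Beta(14/3, 5/2)
obs 3: x=1 → posterior Beta(17/3, 5/2)
obs 4: x=0 → posterior Beta(17/3, 7/2)

34/55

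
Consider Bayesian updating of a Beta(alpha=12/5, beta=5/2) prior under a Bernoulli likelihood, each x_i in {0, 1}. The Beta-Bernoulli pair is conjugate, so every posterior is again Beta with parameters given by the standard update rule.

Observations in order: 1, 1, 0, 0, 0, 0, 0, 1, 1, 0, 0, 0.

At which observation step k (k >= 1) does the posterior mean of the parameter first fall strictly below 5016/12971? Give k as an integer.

obs 1: x=1 → posterior Beta(17/5, 5/2)
obs 2: x=1 → posterior Beta(22/5, 5/2)
obs 3: x=0 → posterior Beta(22/5, 7/2)
obs 4: x=0 → posterior Beta(22/5, 9/2)
obs 5: x=0 → posterior Beta(22/5, 11/2)
obs 6: x=0 → posterior Beta(22/5, 13/2)
obs 7: x=0 → posterior Beta(22/5, 15/2)
obs 8: x=1 → posterior Beta(27/5, 15/2)
obs 9: x=1 → posterior Beta(32/5, 15/2)
obs 10: x=0 → posterior Beta(32/5, 17/2)
obs 11: x=0 → posterior Beta(32/5, 19/2)
obs 12: x=0 → posterior Beta(32/5, 21/2)

k = 7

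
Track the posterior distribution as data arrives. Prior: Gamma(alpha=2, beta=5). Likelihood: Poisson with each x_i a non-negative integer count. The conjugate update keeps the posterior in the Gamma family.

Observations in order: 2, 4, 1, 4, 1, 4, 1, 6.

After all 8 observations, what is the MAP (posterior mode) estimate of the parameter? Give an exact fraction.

obs 1: x=2 → posterior Gamma(4, 6)
obs 2: x=4 → posterior Gamma(8, 7)
obs 3: x=1 → posterior Gamma(9, 8)
obs 4: x=4 → posterior Gamma(13, 9)
obs 5: x=1 → posterior Gamma(14, 10)
obs 6: x=4 → posterior Gamma(18, 11)
obs 7: x=1 → posterior Gamma(19, 12)
obs 8: x=6 → posterior Gamma(25, 13)

24/13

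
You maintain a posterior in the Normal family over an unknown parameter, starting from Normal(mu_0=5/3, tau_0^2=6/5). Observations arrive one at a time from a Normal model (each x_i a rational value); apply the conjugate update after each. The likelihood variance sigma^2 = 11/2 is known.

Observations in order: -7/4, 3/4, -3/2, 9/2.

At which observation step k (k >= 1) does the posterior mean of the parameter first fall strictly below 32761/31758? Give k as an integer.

k = 2

obs 1: x=-7/4 → posterior Normal(212/201, 66/67)
obs 2: x=3/4 → posterior Normal(239/237, 66/79)
obs 3: x=-3/2 → posterior Normal(185/273, 66/91)
obs 4: x=9/2 → posterior Normal(347/309, 66/103)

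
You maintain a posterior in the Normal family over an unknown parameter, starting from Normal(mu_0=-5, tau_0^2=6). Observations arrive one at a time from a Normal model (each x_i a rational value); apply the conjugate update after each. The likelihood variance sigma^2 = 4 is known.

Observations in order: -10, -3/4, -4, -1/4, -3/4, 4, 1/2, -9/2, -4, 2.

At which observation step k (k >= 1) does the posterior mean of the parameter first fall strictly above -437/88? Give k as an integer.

obs 1: x=-10 → posterior Normal(-8, 12/5)
obs 2: x=-3/4 → posterior Normal(-169/32, 3/2)
obs 3: x=-4 → posterior Normal(-217/44, 12/11)
obs 4: x=-1/4 → posterior Normal(-55/14, 6/7)
obs 5: x=-3/4 → posterior Normal(-229/68, 12/17)
obs 6: x=4 → posterior Normal(-181/80, 3/5)
obs 7: x=1/2 → posterior Normal(-175/92, 12/23)
obs 8: x=-9/2 → posterior Normal(-229/104, 6/13)
obs 9: x=-4 → posterior Normal(-277/116, 12/29)
obs 10: x=2 → posterior Normal(-253/128, 3/8)

k = 3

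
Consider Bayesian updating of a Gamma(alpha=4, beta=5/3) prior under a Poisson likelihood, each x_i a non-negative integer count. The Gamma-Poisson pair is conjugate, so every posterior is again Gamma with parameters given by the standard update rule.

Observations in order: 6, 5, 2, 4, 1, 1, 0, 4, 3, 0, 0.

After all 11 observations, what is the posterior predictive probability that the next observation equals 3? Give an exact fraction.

obs 1: x=6 → posterior Gamma(10, 8/3)
obs 2: x=5 → posterior Gamma(15, 11/3)
obs 3: x=2 → posterior Gamma(17, 14/3)
obs 4: x=4 → posterior Gamma(21, 17/3)
obs 5: x=1 → posterior Gamma(22, 20/3)
obs 6: x=1 → posterior Gamma(23, 23/3)
obs 7: x=0 → posterior Gamma(23, 26/3)
obs 8: x=4 → posterior Gamma(27, 29/3)
obs 9: x=3 → posterior Gamma(30, 32/3)
obs 10: x=0 → posterior Gamma(30, 35/3)
obs 11: x=0 → posterior Gamma(30, 38/3)

33140063722320324613288079995672785040877767706542080/166673774950203039896796593176443614787358912759630121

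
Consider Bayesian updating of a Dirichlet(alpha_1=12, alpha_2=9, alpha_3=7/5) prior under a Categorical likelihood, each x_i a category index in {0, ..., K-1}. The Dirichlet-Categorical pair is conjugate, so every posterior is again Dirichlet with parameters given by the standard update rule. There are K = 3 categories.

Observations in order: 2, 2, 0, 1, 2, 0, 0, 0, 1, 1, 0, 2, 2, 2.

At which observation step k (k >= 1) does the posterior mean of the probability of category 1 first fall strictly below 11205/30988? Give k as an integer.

k = 3

obs 1: x=2 → posterior Dirichlet(12, 9, 12/5)
obs 2: x=2 → posterior Dirichlet(12, 9, 17/5)
obs 3: x=0 → posterior Dirichlet(13, 9, 17/5)
obs 4: x=1 → posterior Dirichlet(13, 10, 17/5)
obs 5: x=2 → posterior Dirichlet(13, 10, 22/5)
obs 6: x=0 → posterior Dirichlet(14, 10, 22/5)
obs 7: x=0 → posterior Dirichlet(15, 10, 22/5)
obs 8: x=0 → posterior Dirichlet(16, 10, 22/5)
obs 9: x=1 → posterior Dirichlet(16, 11, 22/5)
obs 10: x=1 → posterior Dirichlet(16, 12, 22/5)
obs 11: x=0 → posterior Dirichlet(17, 12, 22/5)
obs 12: x=2 → posterior Dirichlet(17, 12, 27/5)
obs 13: x=2 → posterior Dirichlet(17, 12, 32/5)
obs 14: x=2 → posterior Dirichlet(17, 12, 37/5)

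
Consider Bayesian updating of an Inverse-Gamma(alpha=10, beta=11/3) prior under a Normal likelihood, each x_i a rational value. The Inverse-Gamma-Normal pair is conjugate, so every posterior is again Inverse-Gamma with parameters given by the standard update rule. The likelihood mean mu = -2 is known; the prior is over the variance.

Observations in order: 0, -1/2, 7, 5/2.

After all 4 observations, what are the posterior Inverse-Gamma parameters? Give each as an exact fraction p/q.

obs 1: x=0 → posterior Inverse-Gamma(21/2, 17/3)
obs 2: x=-1/2 → posterior Inverse-Gamma(11, 163/24)
obs 3: x=7 → posterior Inverse-Gamma(23/2, 1135/24)
obs 4: x=5/2 → posterior Inverse-Gamma(12, 689/12)

alpha=12, beta=689/12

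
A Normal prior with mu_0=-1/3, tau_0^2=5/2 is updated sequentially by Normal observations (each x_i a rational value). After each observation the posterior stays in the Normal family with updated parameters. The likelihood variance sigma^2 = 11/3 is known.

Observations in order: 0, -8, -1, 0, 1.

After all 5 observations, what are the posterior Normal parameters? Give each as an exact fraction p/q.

obs 1: x=0 → posterior Normal(-22/111, 55/37)
obs 2: x=-8 → posterior Normal(-191/78, 55/52)
obs 3: x=-1 → posterior Normal(-427/201, 55/67)
obs 4: x=0 → posterior Normal(-427/246, 55/82)
obs 5: x=1 → posterior Normal(-382/291, 55/97)

mu_0=-382/291, tau_0^2=55/97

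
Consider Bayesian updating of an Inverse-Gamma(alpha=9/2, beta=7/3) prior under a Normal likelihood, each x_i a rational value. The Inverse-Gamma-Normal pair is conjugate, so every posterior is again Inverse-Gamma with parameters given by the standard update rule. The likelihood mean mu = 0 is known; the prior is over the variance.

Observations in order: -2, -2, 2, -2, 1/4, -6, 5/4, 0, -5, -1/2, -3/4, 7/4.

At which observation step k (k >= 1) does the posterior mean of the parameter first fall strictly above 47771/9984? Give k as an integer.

k = 9

obs 1: x=-2 → posterior Inverse-Gamma(5, 13/3)
obs 2: x=-2 → posterior Inverse-Gamma(11/2, 19/3)
obs 3: x=2 → posterior Inverse-Gamma(6, 25/3)
obs 4: x=-2 → posterior Inverse-Gamma(13/2, 31/3)
obs 5: x=1/4 → posterior Inverse-Gamma(7, 995/96)
obs 6: x=-6 → posterior Inverse-Gamma(15/2, 2723/96)
obs 7: x=5/4 → posterior Inverse-Gamma(8, 1399/48)
obs 8: x=0 → posterior Inverse-Gamma(17/2, 1399/48)
obs 9: x=-5 → posterior Inverse-Gamma(9, 1999/48)
obs 10: x=-1/2 → posterior Inverse-Gamma(19/2, 2005/48)
obs 11: x=-3/4 → posterior Inverse-Gamma(10, 4037/96)
obs 12: x=7/4 → posterior Inverse-Gamma(21/2, 523/12)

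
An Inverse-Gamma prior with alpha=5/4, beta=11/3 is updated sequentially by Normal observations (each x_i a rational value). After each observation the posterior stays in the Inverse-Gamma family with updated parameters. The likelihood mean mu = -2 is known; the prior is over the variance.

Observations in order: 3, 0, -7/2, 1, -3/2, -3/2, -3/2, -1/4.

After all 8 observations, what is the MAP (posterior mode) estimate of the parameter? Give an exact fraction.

obs 1: x=3 → posterior Inverse-Gamma(7/4, 97/6)
obs 2: x=0 → posterior Inverse-Gamma(9/4, 109/6)
obs 3: x=-7/2 → posterior Inverse-Gamma(11/4, 463/24)
obs 4: x=1 → posterior Inverse-Gamma(13/4, 571/24)
obs 5: x=-3/2 → posterior Inverse-Gamma(15/4, 287/12)
obs 6: x=-3/2 → posterior Inverse-Gamma(17/4, 577/24)
obs 7: x=-3/2 → posterior Inverse-Gamma(19/4, 145/6)
obs 8: x=-1/4 → posterior Inverse-Gamma(21/4, 2467/96)

2467/600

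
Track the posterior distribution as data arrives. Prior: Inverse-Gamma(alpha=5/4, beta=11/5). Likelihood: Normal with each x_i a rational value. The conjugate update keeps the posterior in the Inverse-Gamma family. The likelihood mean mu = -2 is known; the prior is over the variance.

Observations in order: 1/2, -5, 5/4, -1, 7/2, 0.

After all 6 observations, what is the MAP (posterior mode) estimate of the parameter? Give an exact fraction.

obs 1: x=1/2 → posterior Inverse-Gamma(7/4, 213/40)
obs 2: x=-5 → posterior Inverse-Gamma(9/4, 393/40)
obs 3: x=5/4 → posterior Inverse-Gamma(11/4, 2417/160)
obs 4: x=-1 → posterior Inverse-Gamma(13/4, 2497/160)
obs 5: x=7/2 → posterior Inverse-Gamma(15/4, 4917/160)
obs 6: x=0 → posterior Inverse-Gamma(17/4, 5237/160)

5237/840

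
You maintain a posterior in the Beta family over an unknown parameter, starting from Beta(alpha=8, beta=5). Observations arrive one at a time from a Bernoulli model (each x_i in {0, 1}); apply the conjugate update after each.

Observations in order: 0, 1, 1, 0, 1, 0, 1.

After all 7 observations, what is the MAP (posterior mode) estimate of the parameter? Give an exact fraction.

obs 1: x=0 → posterior Beta(8, 6)
obs 2: x=1 → posterior Beta(9, 6)
obs 3: x=1 → posterior Beta(10, 6)
obs 4: x=0 → posterior Beta(10, 7)
obs 5: x=1 → posterior Beta(11, 7)
obs 6: x=0 → posterior Beta(11, 8)
obs 7: x=1 → posterior Beta(12, 8)

11/18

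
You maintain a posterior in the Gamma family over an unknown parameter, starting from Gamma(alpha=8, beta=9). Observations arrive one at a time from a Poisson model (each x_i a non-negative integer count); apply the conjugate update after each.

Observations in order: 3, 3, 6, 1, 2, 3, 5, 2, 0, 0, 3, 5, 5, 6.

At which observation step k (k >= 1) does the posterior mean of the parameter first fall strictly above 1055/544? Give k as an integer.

obs 1: x=3 → posterior Gamma(11, 10)
obs 2: x=3 → posterior Gamma(14, 11)
obs 3: x=6 → posterior Gamma(20, 12)
obs 4: x=1 → posterior Gamma(21, 13)
obs 5: x=2 → posterior Gamma(23, 14)
obs 6: x=3 → posterior Gamma(26, 15)
obs 7: x=5 → posterior Gamma(31, 16)
obs 8: x=2 → posterior Gamma(33, 17)
obs 9: x=0 → posterior Gamma(33, 18)
obs 10: x=0 → posterior Gamma(33, 19)
obs 11: x=3 → posterior Gamma(36, 20)
obs 12: x=5 → posterior Gamma(41, 21)
obs 13: x=5 → posterior Gamma(46, 22)
obs 14: x=6 → posterior Gamma(52, 23)

k = 8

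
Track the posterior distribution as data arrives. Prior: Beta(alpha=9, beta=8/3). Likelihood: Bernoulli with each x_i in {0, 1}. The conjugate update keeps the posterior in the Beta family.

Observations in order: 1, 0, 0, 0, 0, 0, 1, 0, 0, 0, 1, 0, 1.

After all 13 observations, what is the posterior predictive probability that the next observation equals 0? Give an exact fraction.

obs 1: x=1 → posterior Beta(10, 8/3)
obs 2: x=0 → posterior Beta(10, 11/3)
obs 3: x=0 → posterior Beta(10, 14/3)
obs 4: x=0 → posterior Beta(10, 17/3)
obs 5: x=0 → posterior Beta(10, 20/3)
obs 6: x=0 → posterior Beta(10, 23/3)
obs 7: x=1 → posterior Beta(11, 23/3)
obs 8: x=0 → posterior Beta(11, 26/3)
obs 9: x=0 → posterior Beta(11, 29/3)
obs 10: x=0 → posterior Beta(11, 32/3)
obs 11: x=1 → posterior Beta(12, 32/3)
obs 12: x=0 → posterior Beta(12, 35/3)
obs 13: x=1 → posterior Beta(13, 35/3)

35/74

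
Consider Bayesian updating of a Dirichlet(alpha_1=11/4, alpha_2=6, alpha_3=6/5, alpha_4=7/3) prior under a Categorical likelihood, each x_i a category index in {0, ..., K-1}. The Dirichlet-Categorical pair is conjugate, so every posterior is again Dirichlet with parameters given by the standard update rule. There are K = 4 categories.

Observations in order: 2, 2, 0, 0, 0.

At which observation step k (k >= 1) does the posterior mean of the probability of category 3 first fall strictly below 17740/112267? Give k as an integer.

obs 1: x=2 → posterior Dirichlet(11/4, 6, 11/5, 7/3)
obs 2: x=2 → posterior Dirichlet(11/4, 6, 16/5, 7/3)
obs 3: x=0 → posterior Dirichlet(15/4, 6, 16/5, 7/3)
obs 4: x=0 → posterior Dirichlet(19/4, 6, 16/5, 7/3)
obs 5: x=0 → posterior Dirichlet(23/4, 6, 16/5, 7/3)

k = 3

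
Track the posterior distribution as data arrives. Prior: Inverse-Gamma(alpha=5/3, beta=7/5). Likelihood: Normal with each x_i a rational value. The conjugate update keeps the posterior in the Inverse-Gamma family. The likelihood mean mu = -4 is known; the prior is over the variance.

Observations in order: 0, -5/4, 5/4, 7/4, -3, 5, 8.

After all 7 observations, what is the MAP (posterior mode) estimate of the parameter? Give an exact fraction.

obs 1: x=0 → posterior Inverse-Gamma(13/6, 47/5)
obs 2: x=-5/4 → posterior Inverse-Gamma(8/3, 2109/160)
obs 3: x=5/4 → posterior Inverse-Gamma(19/6, 2157/80)
obs 4: x=7/4 → posterior Inverse-Gamma(11/3, 6959/160)
obs 5: x=-3 → posterior Inverse-Gamma(25/6, 7039/160)
obs 6: x=5 → posterior Inverse-Gamma(14/3, 13519/160)
obs 7: x=8 → posterior Inverse-Gamma(31/6, 25039/160)

75117/2960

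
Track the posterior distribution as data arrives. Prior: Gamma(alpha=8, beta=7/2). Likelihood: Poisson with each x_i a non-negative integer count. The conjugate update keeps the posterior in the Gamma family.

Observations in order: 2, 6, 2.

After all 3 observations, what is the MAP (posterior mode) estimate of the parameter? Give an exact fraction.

34/13

obs 1: x=2 → posterior Gamma(10, 9/2)
obs 2: x=6 → posterior Gamma(16, 11/2)
obs 3: x=2 → posterior Gamma(18, 13/2)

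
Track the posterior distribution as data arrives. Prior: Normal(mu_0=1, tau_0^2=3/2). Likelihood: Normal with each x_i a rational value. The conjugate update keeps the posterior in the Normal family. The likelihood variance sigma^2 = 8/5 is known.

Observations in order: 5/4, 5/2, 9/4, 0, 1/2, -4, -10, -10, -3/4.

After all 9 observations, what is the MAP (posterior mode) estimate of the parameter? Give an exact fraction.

-1031/604

obs 1: x=5/4 → posterior Normal(139/124, 24/31)
obs 2: x=5/2 → posterior Normal(289/184, 12/23)
obs 3: x=9/4 → posterior Normal(106/61, 24/61)
obs 4: x=0 → posterior Normal(53/38, 6/19)
obs 5: x=1/2 → posterior Normal(227/182, 24/91)
obs 6: x=-4 → posterior Normal(107/212, 12/53)
obs 7: x=-10 → posterior Normal(-193/242, 24/121)
obs 8: x=-10 → posterior Normal(-29/16, 3/17)
obs 9: x=-3/4 → posterior Normal(-1031/604, 24/151)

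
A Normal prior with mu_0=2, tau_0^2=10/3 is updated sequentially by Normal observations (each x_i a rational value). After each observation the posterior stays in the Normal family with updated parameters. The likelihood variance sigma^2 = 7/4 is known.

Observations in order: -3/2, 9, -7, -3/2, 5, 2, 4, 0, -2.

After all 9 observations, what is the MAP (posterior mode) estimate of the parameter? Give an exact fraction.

obs 1: x=-3/2 → posterior Normal(-18/61, 70/61)
obs 2: x=9 → posterior Normal(342/101, 70/101)
obs 3: x=-7 → posterior Normal(62/141, 70/141)
obs 4: x=-3/2 → posterior Normal(2/181, 70/181)
obs 5: x=5 → posterior Normal(202/221, 70/221)
obs 6: x=2 → posterior Normal(94/87, 70/261)
obs 7: x=4 → posterior Normal(442/301, 10/43)
obs 8: x=0 → posterior Normal(442/341, 70/341)
obs 9: x=-2 → posterior Normal(362/381, 70/381)

362/381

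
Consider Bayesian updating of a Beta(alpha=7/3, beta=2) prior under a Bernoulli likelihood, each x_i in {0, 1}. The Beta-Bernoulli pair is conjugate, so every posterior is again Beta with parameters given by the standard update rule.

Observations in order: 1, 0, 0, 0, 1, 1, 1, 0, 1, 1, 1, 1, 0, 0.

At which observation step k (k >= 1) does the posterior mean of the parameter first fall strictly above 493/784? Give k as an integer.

k = 12

obs 1: x=1 → posterior Beta(10/3, 2)
obs 2: x=0 → posterior Beta(10/3, 3)
obs 3: x=0 → posterior Beta(10/3, 4)
obs 4: x=0 → posterior Beta(10/3, 5)
obs 5: x=1 → posterior Beta(13/3, 5)
obs 6: x=1 → posterior Beta(16/3, 5)
obs 7: x=1 → posterior Beta(19/3, 5)
obs 8: x=0 → posterior Beta(19/3, 6)
obs 9: x=1 → posterior Beta(22/3, 6)
obs 10: x=1 → posterior Beta(25/3, 6)
obs 11: x=1 → posterior Beta(28/3, 6)
obs 12: x=1 → posterior Beta(31/3, 6)
obs 13: x=0 → posterior Beta(31/3, 7)
obs 14: x=0 → posterior Beta(31/3, 8)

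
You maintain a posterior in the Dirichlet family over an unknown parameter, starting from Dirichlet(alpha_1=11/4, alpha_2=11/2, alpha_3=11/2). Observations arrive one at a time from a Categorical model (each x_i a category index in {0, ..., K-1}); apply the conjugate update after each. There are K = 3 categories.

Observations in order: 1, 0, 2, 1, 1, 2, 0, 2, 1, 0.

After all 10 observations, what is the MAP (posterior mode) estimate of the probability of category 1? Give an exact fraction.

34/83

obs 1: x=1 → posterior Dirichlet(11/4, 13/2, 11/2)
obs 2: x=0 → posterior Dirichlet(15/4, 13/2, 11/2)
obs 3: x=2 → posterior Dirichlet(15/4, 13/2, 13/2)
obs 4: x=1 → posterior Dirichlet(15/4, 15/2, 13/2)
obs 5: x=1 → posterior Dirichlet(15/4, 17/2, 13/2)
obs 6: x=2 → posterior Dirichlet(15/4, 17/2, 15/2)
obs 7: x=0 → posterior Dirichlet(19/4, 17/2, 15/2)
obs 8: x=2 → posterior Dirichlet(19/4, 17/2, 17/2)
obs 9: x=1 → posterior Dirichlet(19/4, 19/2, 17/2)
obs 10: x=0 → posterior Dirichlet(23/4, 19/2, 17/2)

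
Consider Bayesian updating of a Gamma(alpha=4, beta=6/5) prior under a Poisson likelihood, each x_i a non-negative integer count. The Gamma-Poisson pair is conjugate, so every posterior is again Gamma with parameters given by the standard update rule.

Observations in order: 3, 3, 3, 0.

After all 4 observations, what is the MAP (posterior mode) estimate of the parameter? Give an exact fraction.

30/13

obs 1: x=3 → posterior Gamma(7, 11/5)
obs 2: x=3 → posterior Gamma(10, 16/5)
obs 3: x=3 → posterior Gamma(13, 21/5)
obs 4: x=0 → posterior Gamma(13, 26/5)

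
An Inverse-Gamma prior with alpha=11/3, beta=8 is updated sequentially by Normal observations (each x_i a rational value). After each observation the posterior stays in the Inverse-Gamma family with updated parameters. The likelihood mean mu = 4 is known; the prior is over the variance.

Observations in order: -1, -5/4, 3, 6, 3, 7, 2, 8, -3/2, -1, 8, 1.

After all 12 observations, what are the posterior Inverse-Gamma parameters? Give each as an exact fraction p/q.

obs 1: x=-1 → posterior Inverse-Gamma(25/6, 41/2)
obs 2: x=-5/4 → posterior Inverse-Gamma(14/3, 1097/32)
obs 3: x=3 → posterior Inverse-Gamma(31/6, 1113/32)
obs 4: x=6 → posterior Inverse-Gamma(17/3, 1177/32)
obs 5: x=3 → posterior Inverse-Gamma(37/6, 1193/32)
obs 6: x=7 → posterior Inverse-Gamma(20/3, 1337/32)
obs 7: x=2 → posterior Inverse-Gamma(43/6, 1401/32)
obs 8: x=8 → posterior Inverse-Gamma(23/3, 1657/32)
obs 9: x=-3/2 → posterior Inverse-Gamma(49/6, 2141/32)
obs 10: x=-1 → posterior Inverse-Gamma(26/3, 2541/32)
obs 11: x=8 → posterior Inverse-Gamma(55/6, 2797/32)
obs 12: x=1 → posterior Inverse-Gamma(29/3, 2941/32)

alpha=29/3, beta=2941/32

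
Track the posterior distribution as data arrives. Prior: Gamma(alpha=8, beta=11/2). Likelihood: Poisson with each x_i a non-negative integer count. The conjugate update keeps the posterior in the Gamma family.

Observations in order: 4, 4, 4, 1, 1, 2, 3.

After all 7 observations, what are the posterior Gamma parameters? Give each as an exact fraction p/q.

obs 1: x=4 → posterior Gamma(12, 13/2)
obs 2: x=4 → posterior Gamma(16, 15/2)
obs 3: x=4 → posterior Gamma(20, 17/2)
obs 4: x=1 → posterior Gamma(21, 19/2)
obs 5: x=1 → posterior Gamma(22, 21/2)
obs 6: x=2 → posterior Gamma(24, 23/2)
obs 7: x=3 → posterior Gamma(27, 25/2)

alpha=27, beta=25/2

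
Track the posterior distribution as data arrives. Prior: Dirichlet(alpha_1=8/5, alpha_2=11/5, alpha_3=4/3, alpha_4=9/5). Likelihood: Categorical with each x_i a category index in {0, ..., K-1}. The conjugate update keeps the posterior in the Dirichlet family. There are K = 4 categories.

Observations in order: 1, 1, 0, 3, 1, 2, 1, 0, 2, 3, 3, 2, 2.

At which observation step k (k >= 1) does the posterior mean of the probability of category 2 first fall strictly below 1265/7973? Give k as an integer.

obs 1: x=1 → posterior Dirichlet(8/5, 16/5, 4/3, 9/5)
obs 2: x=1 → posterior Dirichlet(8/5, 21/5, 4/3, 9/5)
obs 3: x=0 → posterior Dirichlet(13/5, 21/5, 4/3, 9/5)
obs 4: x=3 → posterior Dirichlet(13/5, 21/5, 4/3, 14/5)
obs 5: x=1 → posterior Dirichlet(13/5, 26/5, 4/3, 14/5)
obs 6: x=2 → posterior Dirichlet(13/5, 26/5, 7/3, 14/5)
obs 7: x=1 → posterior Dirichlet(13/5, 31/5, 7/3, 14/5)
obs 8: x=0 → posterior Dirichlet(18/5, 31/5, 7/3, 14/5)
obs 9: x=2 → posterior Dirichlet(18/5, 31/5, 10/3, 14/5)
obs 10: x=3 → posterior Dirichlet(18/5, 31/5, 10/3, 19/5)
obs 11: x=3 → posterior Dirichlet(18/5, 31/5, 10/3, 24/5)
obs 12: x=2 → posterior Dirichlet(18/5, 31/5, 13/3, 24/5)
obs 13: x=2 → posterior Dirichlet(18/5, 31/5, 16/3, 24/5)

k = 2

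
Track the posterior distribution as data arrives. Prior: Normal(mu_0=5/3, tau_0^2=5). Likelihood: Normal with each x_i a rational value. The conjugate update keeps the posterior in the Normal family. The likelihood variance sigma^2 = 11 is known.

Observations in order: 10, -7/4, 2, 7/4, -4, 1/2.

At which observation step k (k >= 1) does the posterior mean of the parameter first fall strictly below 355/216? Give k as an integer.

k = 5

obs 1: x=10 → posterior Normal(205/48, 55/16)
obs 2: x=-7/4 → posterior Normal(715/252, 55/21)
obs 3: x=2 → posterior Normal(835/312, 55/26)
obs 4: x=7/4 → posterior Normal(235/93, 55/31)
obs 5: x=-4 → posterior Normal(175/108, 55/36)
obs 6: x=1/2 → posterior Normal(365/246, 55/41)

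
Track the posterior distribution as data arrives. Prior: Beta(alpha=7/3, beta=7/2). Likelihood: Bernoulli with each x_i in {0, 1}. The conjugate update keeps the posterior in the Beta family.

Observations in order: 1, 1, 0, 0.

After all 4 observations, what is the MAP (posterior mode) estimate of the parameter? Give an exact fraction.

obs 1: x=1 → posterior Beta(10/3, 7/2)
obs 2: x=1 → posterior Beta(13/3, 7/2)
obs 3: x=0 → posterior Beta(13/3, 9/2)
obs 4: x=0 → posterior Beta(13/3, 11/2)

20/47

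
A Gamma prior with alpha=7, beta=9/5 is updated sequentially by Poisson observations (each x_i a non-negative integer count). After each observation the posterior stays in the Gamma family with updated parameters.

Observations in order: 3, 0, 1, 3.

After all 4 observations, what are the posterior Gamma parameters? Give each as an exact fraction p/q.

alpha=14, beta=29/5

obs 1: x=3 → posterior Gamma(10, 14/5)
obs 2: x=0 → posterior Gamma(10, 19/5)
obs 3: x=1 → posterior Gamma(11, 24/5)
obs 4: x=3 → posterior Gamma(14, 29/5)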